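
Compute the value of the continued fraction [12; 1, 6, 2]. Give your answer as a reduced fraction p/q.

Start with 2.
6 + 1/(2/1) = 6 + 1/2 = 13/2
1 + 1/(13/2) = 1 + 2/13 = 15/13
12 + 1/(15/13) = 12 + 13/15 = 193/15

193/15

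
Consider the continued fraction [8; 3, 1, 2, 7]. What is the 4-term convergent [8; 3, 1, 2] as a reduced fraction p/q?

91/11

a_0 = 8: 8/1
a_1 = 3: 25/3
a_2 = 1: 33/4
a_3 = 2: 91/11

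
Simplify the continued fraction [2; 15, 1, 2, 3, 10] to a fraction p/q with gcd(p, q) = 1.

3337/1617

a_0 = 2: 2/1
a_1 = 15: 31/15
a_2 = 1: 33/16
a_3 = 2: 97/47
a_4 = 3: 324/157
a_5 = 10: 3337/1617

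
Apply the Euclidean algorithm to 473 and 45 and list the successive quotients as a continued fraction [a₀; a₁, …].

[10; 1, 1, 22]

473 ÷ 45 → quotient 10, remainder 23
45 ÷ 23 → quotient 1, remainder 22
23 ÷ 22 → quotient 1, remainder 1
22 ÷ 1 → quotient 22, remainder 0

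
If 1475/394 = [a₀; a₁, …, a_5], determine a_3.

⌊1475/394⌋ = 3, remainder 293
⌊394/293⌋ = 1, remainder 101
⌊293/101⌋ = 2, remainder 91
⌊101/91⌋ = 1, remainder 10

1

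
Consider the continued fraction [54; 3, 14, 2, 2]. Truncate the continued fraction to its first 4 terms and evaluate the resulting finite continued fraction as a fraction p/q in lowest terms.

4835/89

a_0 = 54: 54/1
a_1 = 3: 163/3
a_2 = 14: 2336/43
a_3 = 2: 4835/89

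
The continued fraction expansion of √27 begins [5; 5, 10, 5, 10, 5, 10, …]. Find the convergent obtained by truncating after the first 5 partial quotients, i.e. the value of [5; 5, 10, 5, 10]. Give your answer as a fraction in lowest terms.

13775/2651

Compute successive convergents:
a_0 = 5: 5/1
a_1 = 5: 26/5
a_2 = 10: 265/51
a_3 = 5: 1351/260
a_4 = 10: 13775/2651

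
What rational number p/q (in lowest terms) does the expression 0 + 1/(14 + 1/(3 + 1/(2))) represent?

Collapse the nested fraction from the inside out:
Start with 2.
3 + 1/(2/1) = 3 + 1/2 = 7/2
14 + 1/(7/2) = 14 + 2/7 = 100/7
0 + 1/(100/7) = 0 + 7/100 = 7/100

7/100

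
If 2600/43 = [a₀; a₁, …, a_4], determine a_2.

6

Repeatedly divide and take the remainder:
⌊2600/43⌋ = 60, remainder 20
⌊43/20⌋ = 2, remainder 3
⌊20/3⌋ = 6, remainder 2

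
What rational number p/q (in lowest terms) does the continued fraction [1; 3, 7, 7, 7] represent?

Start with 7.
7 + 1/(7/1) = 7 + 1/7 = 50/7
7 + 1/(50/7) = 7 + 7/50 = 357/50
3 + 1/(357/50) = 3 + 50/357 = 1121/357
1 + 1/(1121/357) = 1 + 357/1121 = 1478/1121

1478/1121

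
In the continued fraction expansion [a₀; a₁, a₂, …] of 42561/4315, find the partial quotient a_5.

Apply division with remainder until the remainder is 0:
⌊42561/4315⌋ = 9, remainder 3726
⌊4315/3726⌋ = 1, remainder 589
⌊3726/589⌋ = 6, remainder 192
⌊589/192⌋ = 3, remainder 13
⌊192/13⌋ = 14, remainder 10
⌊13/10⌋ = 1, remainder 3

1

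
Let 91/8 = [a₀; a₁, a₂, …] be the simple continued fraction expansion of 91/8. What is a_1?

91 ÷ 8 → quotient 11, remainder 3
8 ÷ 3 → quotient 2, remainder 2

2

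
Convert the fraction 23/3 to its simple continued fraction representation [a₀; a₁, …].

[7; 1, 2]

23 = 7·3 + 2, so a_0 = 7
3 = 1·2 + 1, so a_1 = 1
2 = 2·1 + 0, so a_2 = 2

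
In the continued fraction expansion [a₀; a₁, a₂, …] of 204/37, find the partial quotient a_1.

1

204 ÷ 37 → quotient 5, remainder 19
37 ÷ 19 → quotient 1, remainder 18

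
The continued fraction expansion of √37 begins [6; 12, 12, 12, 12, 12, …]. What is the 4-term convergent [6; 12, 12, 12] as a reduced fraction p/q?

a_0 = 6: 6/1
a_1 = 12: 73/12
a_2 = 12: 882/145
a_3 = 12: 10657/1752

10657/1752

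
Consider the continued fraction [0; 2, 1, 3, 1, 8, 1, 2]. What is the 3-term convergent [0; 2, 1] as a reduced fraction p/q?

1/3

Work from the innermost term outward:
Start with 1.
2 + 1/(1/1) = 2 + 1/1 = 3/1
0 + 1/(3/1) = 0 + 1/3 = 1/3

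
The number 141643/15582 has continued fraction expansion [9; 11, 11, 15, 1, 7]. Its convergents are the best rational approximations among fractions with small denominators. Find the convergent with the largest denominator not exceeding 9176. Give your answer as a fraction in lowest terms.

17844/1963

List convergents until the denominator exceeds the bound:
a_0 = 9: 9/1  (≤ bound)
a_1 = 11: 100/11  (≤ bound)
a_2 = 11: 1109/122  (≤ bound)
a_3 = 15: 16735/1841  (≤ bound)
a_4 = 1: 17844/1963  (≤ bound)
a_5 = 7: 141643/15582  (> 9176, stop)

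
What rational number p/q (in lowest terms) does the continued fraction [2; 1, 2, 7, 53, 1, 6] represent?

Work from the innermost term outward:
Start with 6.
1 + 1/(6/1) = 1 + 1/6 = 7/6
53 + 1/(7/6) = 53 + 6/7 = 377/7
7 + 1/(377/7) = 7 + 7/377 = 2646/377
2 + 1/(2646/377) = 2 + 377/2646 = 5669/2646
1 + 1/(5669/2646) = 1 + 2646/5669 = 8315/5669
2 + 1/(8315/5669) = 2 + 5669/8315 = 22299/8315

22299/8315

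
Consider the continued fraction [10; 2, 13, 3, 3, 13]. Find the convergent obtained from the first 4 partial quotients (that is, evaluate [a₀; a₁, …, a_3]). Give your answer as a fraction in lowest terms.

a_0 = 10: 10/1
a_1 = 2: 21/2
a_2 = 13: 283/27
a_3 = 3: 870/83

870/83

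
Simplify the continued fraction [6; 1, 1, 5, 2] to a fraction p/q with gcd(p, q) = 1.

a_0 = 6: 6/1
a_1 = 1: 7/1
a_2 = 1: 13/2
a_3 = 5: 72/11
a_4 = 2: 157/24

157/24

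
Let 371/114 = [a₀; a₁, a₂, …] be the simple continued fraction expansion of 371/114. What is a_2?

⌊371/114⌋ = 3, remainder 29
⌊114/29⌋ = 3, remainder 27
⌊29/27⌋ = 1, remainder 2

1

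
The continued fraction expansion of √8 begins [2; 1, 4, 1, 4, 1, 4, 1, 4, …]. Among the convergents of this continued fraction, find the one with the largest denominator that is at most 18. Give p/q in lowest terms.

17/6

a_0 = 2: 2/1  (≤ bound)
a_1 = 1: 3/1  (≤ bound)
a_2 = 4: 14/5  (≤ bound)
a_3 = 1: 17/6  (≤ bound)
a_4 = 4: 82/29  (> 18, stop)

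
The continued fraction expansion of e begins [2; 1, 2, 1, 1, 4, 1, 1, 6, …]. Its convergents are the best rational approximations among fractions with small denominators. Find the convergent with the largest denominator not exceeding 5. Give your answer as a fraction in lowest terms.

List convergents until the denominator exceeds the bound:
a_0 = 2: 2/1  (≤ bound)
a_1 = 1: 3/1  (≤ bound)
a_2 = 2: 8/3  (≤ bound)
a_3 = 1: 11/4  (≤ bound)
a_4 = 1: 19/7  (> 5, stop)

11/4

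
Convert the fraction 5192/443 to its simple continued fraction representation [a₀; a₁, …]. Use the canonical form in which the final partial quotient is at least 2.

5192 = 11·443 + 319, so a_0 = 11
443 = 1·319 + 124, so a_1 = 1
319 = 2·124 + 71, so a_2 = 2
124 = 1·71 + 53, so a_3 = 1
71 = 1·53 + 18, so a_4 = 1
53 = 2·18 + 17, so a_5 = 2
18 = 1·17 + 1, so a_6 = 1
17 = 17·1 + 0, so a_7 = 17

[11; 1, 2, 1, 1, 2, 1, 17]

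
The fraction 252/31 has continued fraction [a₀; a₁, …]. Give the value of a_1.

7

252 ÷ 31 → quotient 8, remainder 4
31 ÷ 4 → quotient 7, remainder 3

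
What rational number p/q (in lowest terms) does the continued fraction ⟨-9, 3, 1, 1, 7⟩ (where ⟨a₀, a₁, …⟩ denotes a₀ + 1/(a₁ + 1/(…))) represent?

-462/53

Start with 7.
1 + 1/(7/1) = 1 + 1/7 = 8/7
1 + 1/(8/7) = 1 + 7/8 = 15/8
3 + 1/(15/8) = 3 + 8/15 = 53/15
-9 + 1/(53/15) = -9 + 15/53 = -462/53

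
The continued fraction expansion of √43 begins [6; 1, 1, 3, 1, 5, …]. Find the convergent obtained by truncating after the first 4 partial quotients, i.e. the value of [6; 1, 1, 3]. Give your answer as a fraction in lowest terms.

46/7

Work from the innermost term outward:
Start with 3.
1 + 1/(3/1) = 1 + 1/3 = 4/3
1 + 1/(4/3) = 1 + 3/4 = 7/4
6 + 1/(7/4) = 6 + 4/7 = 46/7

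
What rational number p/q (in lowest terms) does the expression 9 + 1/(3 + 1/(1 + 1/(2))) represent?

Start with 2.
1 + 1/(2/1) = 1 + 1/2 = 3/2
3 + 1/(3/2) = 3 + 2/3 = 11/3
9 + 1/(11/3) = 9 + 3/11 = 102/11

102/11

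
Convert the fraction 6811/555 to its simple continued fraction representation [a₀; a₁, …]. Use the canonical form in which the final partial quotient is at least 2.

[12; 3, 1, 2, 12, 4]

Run the Euclidean algorithm, recording each quotient:
6811 = 12·555 + 151, so a_0 = 12
555 = 3·151 + 102, so a_1 = 3
151 = 1·102 + 49, so a_2 = 1
102 = 2·49 + 4, so a_3 = 2
49 = 12·4 + 1, so a_4 = 12
4 = 4·1 + 0, so a_5 = 4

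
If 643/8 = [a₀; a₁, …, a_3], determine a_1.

2

Repeatedly divide and take the remainder:
643 = 80·8 + 3, so a_0 = 80
8 = 2·3 + 2, so a_1 = 2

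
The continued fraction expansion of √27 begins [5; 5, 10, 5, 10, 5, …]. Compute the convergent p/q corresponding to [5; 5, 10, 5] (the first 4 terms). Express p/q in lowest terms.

1351/260

Start with 5.
10 + 1/(5/1) = 10 + 1/5 = 51/5
5 + 1/(51/5) = 5 + 5/51 = 260/51
5 + 1/(260/51) = 5 + 51/260 = 1351/260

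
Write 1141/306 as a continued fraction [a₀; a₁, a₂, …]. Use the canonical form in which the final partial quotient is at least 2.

1141 = 3·306 + 223, so a_0 = 3
306 = 1·223 + 83, so a_1 = 1
223 = 2·83 + 57, so a_2 = 2
83 = 1·57 + 26, so a_3 = 1
57 = 2·26 + 5, so a_4 = 2
26 = 5·5 + 1, so a_5 = 5
5 = 5·1 + 0, so a_6 = 5

[3; 1, 2, 1, 2, 5, 5]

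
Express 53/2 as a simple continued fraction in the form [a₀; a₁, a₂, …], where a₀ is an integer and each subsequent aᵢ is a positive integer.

53 = 26·2 + 1, so a_0 = 26
2 = 2·1 + 0, so a_1 = 2

[26; 2]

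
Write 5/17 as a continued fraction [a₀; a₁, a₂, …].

Apply division with remainder until the remainder is 0:
5 = 0·17 + 5, so a_0 = 0
17 = 3·5 + 2, so a_1 = 3
5 = 2·2 + 1, so a_2 = 2
2 = 2·1 + 0, so a_3 = 2

[0; 3, 2, 2]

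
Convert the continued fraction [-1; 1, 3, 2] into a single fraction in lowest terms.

Compute successive convergents:
a_0 = -1: -1/1
a_1 = 1: 0/1
a_2 = 3: -1/4
a_3 = 2: -2/9

-2/9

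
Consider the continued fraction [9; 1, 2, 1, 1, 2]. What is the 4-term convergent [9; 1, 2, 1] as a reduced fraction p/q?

Start with 1.
2 + 1/(1/1) = 2 + 1/1 = 3/1
1 + 1/(3/1) = 1 + 1/3 = 4/3
9 + 1/(4/3) = 9 + 3/4 = 39/4

39/4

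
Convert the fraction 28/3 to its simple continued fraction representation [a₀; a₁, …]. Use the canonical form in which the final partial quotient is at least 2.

[9; 3]

⌊28/3⌋ = 9, remainder 1
⌊3/1⌋ = 3, remainder 0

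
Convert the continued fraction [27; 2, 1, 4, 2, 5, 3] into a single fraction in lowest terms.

14717/538

Use the convergent recurrence hₖ = aₖ·hₖ₋₁ + hₖ₋₂ (and likewise for the denominators kₖ):
a_0 = 27: 27/1
a_1 = 2: 55/2
a_2 = 1: 82/3
a_3 = 4: 383/14
a_4 = 2: 848/31
a_5 = 5: 4623/169
a_6 = 3: 14717/538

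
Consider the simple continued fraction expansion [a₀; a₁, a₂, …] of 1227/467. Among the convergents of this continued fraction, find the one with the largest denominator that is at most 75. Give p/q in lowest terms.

a_0 = 2: 2/1  (≤ bound)
a_1 = 1: 3/1  (≤ bound)
a_2 = 1: 5/2  (≤ bound)
a_3 = 1: 8/3  (≤ bound)
a_4 = 2: 21/8  (≤ bound)
a_5 = 6: 134/51  (≤ bound)
a_6 = 9: 1227/467  (> 75, stop)

134/51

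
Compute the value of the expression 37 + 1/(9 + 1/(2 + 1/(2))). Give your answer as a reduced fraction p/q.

1744/47

Use the convergent recurrence hₖ = aₖ·hₖ₋₁ + hₖ₋₂ (and likewise for the denominators kₖ):
a_0 = 37: 37/1
a_1 = 9: 334/9
a_2 = 2: 705/19
a_3 = 2: 1744/47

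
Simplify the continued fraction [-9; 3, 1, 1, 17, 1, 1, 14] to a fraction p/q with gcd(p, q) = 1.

Work from the innermost term outward:
Start with 14.
1 + 1/(14/1) = 1 + 1/14 = 15/14
1 + 1/(15/14) = 1 + 14/15 = 29/15
17 + 1/(29/15) = 17 + 15/29 = 508/29
1 + 1/(508/29) = 1 + 29/508 = 537/508
1 + 1/(537/508) = 1 + 508/537 = 1045/537
3 + 1/(1045/537) = 3 + 537/1045 = 3672/1045
-9 + 1/(3672/1045) = -9 + 1045/3672 = -32003/3672

-32003/3672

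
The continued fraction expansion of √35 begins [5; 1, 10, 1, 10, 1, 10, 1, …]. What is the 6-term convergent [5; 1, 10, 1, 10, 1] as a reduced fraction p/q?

846/143

Start with 1.
10 + 1/(1/1) = 10 + 1/1 = 11/1
1 + 1/(11/1) = 1 + 1/11 = 12/11
10 + 1/(12/11) = 10 + 11/12 = 131/12
1 + 1/(131/12) = 1 + 12/131 = 143/131
5 + 1/(143/131) = 5 + 131/143 = 846/143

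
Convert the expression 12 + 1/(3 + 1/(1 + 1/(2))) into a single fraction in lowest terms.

135/11

Start with 2.
1 + 1/(2/1) = 1 + 1/2 = 3/2
3 + 1/(3/2) = 3 + 2/3 = 11/3
12 + 1/(11/3) = 12 + 3/11 = 135/11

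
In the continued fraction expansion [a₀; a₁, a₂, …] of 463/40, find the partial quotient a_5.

463 = 11·40 + 23, so a_0 = 11
40 = 1·23 + 17, so a_1 = 1
23 = 1·17 + 6, so a_2 = 1
17 = 2·6 + 5, so a_3 = 2
6 = 1·5 + 1, so a_4 = 1
5 = 5·1 + 0, so a_5 = 5

5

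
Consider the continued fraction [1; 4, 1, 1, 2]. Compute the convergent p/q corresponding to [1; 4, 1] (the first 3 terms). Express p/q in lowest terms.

6/5

Start with 1.
4 + 1/(1/1) = 4 + 1/1 = 5/1
1 + 1/(5/1) = 1 + 1/5 = 6/5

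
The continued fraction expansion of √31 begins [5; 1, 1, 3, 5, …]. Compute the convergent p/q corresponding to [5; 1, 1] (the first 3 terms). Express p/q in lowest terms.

Start with 1.
1 + 1/(1/1) = 1 + 1/1 = 2/1
5 + 1/(2/1) = 5 + 1/2 = 11/2

11/2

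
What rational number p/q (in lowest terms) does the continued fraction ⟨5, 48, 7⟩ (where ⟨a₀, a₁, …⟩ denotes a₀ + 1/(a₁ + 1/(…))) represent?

Collapse the nested fraction from the inside out:
Start with 7.
48 + 1/(7/1) = 48 + 1/7 = 337/7
5 + 1/(337/7) = 5 + 7/337 = 1692/337

1692/337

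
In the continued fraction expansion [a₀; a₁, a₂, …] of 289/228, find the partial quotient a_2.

289 = 1·228 + 61, so a_0 = 1
228 = 3·61 + 45, so a_1 = 3
61 = 1·45 + 16, so a_2 = 1

1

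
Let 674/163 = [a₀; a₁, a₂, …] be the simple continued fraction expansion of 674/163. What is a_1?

7

674 ÷ 163 → quotient 4, remainder 22
163 ÷ 22 → quotient 7, remainder 9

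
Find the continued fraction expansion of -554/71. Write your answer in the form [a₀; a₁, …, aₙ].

[-8; 5, 14]

Apply division with remainder until the remainder is 0:
-554 = -8·71 + 14, so a_0 = -8
71 = 5·14 + 1, so a_1 = 5
14 = 14·1 + 0, so a_2 = 14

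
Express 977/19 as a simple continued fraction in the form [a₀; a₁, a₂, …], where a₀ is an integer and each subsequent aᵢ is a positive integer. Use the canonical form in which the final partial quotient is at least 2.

Repeatedly divide and take the remainder:
977 ÷ 19 → quotient 51, remainder 8
19 ÷ 8 → quotient 2, remainder 3
8 ÷ 3 → quotient 2, remainder 2
3 ÷ 2 → quotient 1, remainder 1
2 ÷ 1 → quotient 2, remainder 0

[51; 2, 2, 1, 2]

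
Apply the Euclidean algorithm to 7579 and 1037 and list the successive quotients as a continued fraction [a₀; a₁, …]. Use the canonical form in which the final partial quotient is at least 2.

⌊7579/1037⌋ = 7, remainder 320
⌊1037/320⌋ = 3, remainder 77
⌊320/77⌋ = 4, remainder 12
⌊77/12⌋ = 6, remainder 5
⌊12/5⌋ = 2, remainder 2
⌊5/2⌋ = 2, remainder 1
⌊2/1⌋ = 2, remainder 0

[7; 3, 4, 6, 2, 2, 2]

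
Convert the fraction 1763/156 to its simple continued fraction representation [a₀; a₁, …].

[11; 3, 3, 7, 2]

1763 = 11·156 + 47, so a_0 = 11
156 = 3·47 + 15, so a_1 = 3
47 = 3·15 + 2, so a_2 = 3
15 = 7·2 + 1, so a_3 = 7
2 = 2·1 + 0, so a_4 = 2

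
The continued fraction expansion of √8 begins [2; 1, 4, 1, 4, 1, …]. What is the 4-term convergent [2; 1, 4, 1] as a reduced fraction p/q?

a_0 = 2: 2/1
a_1 = 1: 3/1
a_2 = 4: 14/5
a_3 = 1: 17/6

17/6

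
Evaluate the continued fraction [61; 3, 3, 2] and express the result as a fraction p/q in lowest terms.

Use the convergent recurrence hₖ = aₖ·hₖ₋₁ + hₖ₋₂ (and likewise for the denominators kₖ):
a_0 = 61: 61/1
a_1 = 3: 184/3
a_2 = 3: 613/10
a_3 = 2: 1410/23

1410/23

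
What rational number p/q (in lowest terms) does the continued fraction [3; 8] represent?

25/8

Work from the innermost term outward:
Start with 8.
3 + 1/(8/1) = 3 + 1/8 = 25/8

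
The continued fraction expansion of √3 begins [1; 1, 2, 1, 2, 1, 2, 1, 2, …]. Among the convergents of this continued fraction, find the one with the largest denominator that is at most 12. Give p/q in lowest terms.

List convergents until the denominator exceeds the bound:
a_0 = 1: 1/1  (≤ bound)
a_1 = 1: 2/1  (≤ bound)
a_2 = 2: 5/3  (≤ bound)
a_3 = 1: 7/4  (≤ bound)
a_4 = 2: 19/11  (≤ bound)
a_5 = 1: 26/15  (> 12, stop)

19/11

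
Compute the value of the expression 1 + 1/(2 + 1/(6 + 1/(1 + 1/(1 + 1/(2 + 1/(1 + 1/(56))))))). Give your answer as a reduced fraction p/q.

8224/5615

Start with 56.
1 + 1/(56/1) = 1 + 1/56 = 57/56
2 + 1/(57/56) = 2 + 56/57 = 170/57
1 + 1/(170/57) = 1 + 57/170 = 227/170
1 + 1/(227/170) = 1 + 170/227 = 397/227
6 + 1/(397/227) = 6 + 227/397 = 2609/397
2 + 1/(2609/397) = 2 + 397/2609 = 5615/2609
1 + 1/(5615/2609) = 1 + 2609/5615 = 8224/5615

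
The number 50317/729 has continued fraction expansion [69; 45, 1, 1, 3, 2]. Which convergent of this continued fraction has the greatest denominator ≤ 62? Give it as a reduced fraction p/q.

List convergents until the denominator exceeds the bound:
a_0 = 69: 69/1  (≤ bound)
a_1 = 45: 3106/45  (≤ bound)
a_2 = 1: 3175/46  (≤ bound)
a_3 = 1: 6281/91  (> 62, stop)

3175/46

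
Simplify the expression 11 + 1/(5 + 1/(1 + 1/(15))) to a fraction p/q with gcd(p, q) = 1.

Build up convergents one term at a time:
a_0 = 11: 11/1
a_1 = 5: 56/5
a_2 = 1: 67/6
a_3 = 15: 1061/95

1061/95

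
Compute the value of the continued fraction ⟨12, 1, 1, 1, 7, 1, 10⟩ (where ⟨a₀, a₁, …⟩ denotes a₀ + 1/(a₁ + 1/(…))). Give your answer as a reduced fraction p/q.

a_0 = 12: 12/1
a_1 = 1: 13/1
a_2 = 1: 25/2
a_3 = 1: 38/3
a_4 = 7: 291/23
a_5 = 1: 329/26
a_6 = 10: 3581/283

3581/283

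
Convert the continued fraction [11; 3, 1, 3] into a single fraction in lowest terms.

Start with 3.
1 + 1/(3/1) = 1 + 1/3 = 4/3
3 + 1/(4/3) = 3 + 3/4 = 15/4
11 + 1/(15/4) = 11 + 4/15 = 169/15

169/15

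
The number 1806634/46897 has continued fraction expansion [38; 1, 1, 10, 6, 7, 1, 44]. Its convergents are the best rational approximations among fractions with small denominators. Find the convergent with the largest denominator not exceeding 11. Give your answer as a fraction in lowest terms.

77/2

List convergents until the denominator exceeds the bound:
a_0 = 38: 38/1  (≤ bound)
a_1 = 1: 39/1  (≤ bound)
a_2 = 1: 77/2  (≤ bound)
a_3 = 10: 809/21  (> 11, stop)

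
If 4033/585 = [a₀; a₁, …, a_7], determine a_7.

4033 ÷ 585 → quotient 6, remainder 523
585 ÷ 523 → quotient 1, remainder 62
523 ÷ 62 → quotient 8, remainder 27
62 ÷ 27 → quotient 2, remainder 8
27 ÷ 8 → quotient 3, remainder 3
8 ÷ 3 → quotient 2, remainder 2
3 ÷ 2 → quotient 1, remainder 1
2 ÷ 1 → quotient 2, remainder 0

2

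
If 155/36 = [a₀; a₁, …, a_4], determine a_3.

1

Repeatedly divide and take the remainder:
⌊155/36⌋ = 4, remainder 11
⌊36/11⌋ = 3, remainder 3
⌊11/3⌋ = 3, remainder 2
⌊3/2⌋ = 1, remainder 1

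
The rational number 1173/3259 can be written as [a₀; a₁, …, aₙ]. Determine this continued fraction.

Apply division with remainder until the remainder is 0:
1173 ÷ 3259 → quotient 0, remainder 1173
3259 ÷ 1173 → quotient 2, remainder 913
1173 ÷ 913 → quotient 1, remainder 260
913 ÷ 260 → quotient 3, remainder 133
260 ÷ 133 → quotient 1, remainder 127
133 ÷ 127 → quotient 1, remainder 6
127 ÷ 6 → quotient 21, remainder 1
6 ÷ 1 → quotient 6, remainder 0

[0; 2, 1, 3, 1, 1, 21, 6]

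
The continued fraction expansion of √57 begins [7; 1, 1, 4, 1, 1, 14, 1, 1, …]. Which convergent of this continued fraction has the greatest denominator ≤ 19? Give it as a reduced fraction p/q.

a_0 = 7: 7/1  (≤ bound)
a_1 = 1: 8/1  (≤ bound)
a_2 = 1: 15/2  (≤ bound)
a_3 = 4: 68/9  (≤ bound)
a_4 = 1: 83/11  (≤ bound)
a_5 = 1: 151/20  (> 19, stop)

83/11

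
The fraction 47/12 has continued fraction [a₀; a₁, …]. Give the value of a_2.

11

47 ÷ 12 → quotient 3, remainder 11
12 ÷ 11 → quotient 1, remainder 1
11 ÷ 1 → quotient 11, remainder 0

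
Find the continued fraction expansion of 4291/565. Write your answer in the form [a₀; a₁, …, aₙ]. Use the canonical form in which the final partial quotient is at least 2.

[7; 1, 1, 2, 7, 7, 2]

Repeatedly divide and take the remainder:
4291 ÷ 565 → quotient 7, remainder 336
565 ÷ 336 → quotient 1, remainder 229
336 ÷ 229 → quotient 1, remainder 107
229 ÷ 107 → quotient 2, remainder 15
107 ÷ 15 → quotient 7, remainder 2
15 ÷ 2 → quotient 7, remainder 1
2 ÷ 1 → quotient 2, remainder 0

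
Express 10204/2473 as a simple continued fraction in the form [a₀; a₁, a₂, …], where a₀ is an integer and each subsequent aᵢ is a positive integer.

[4; 7, 1, 12, 1, 1, 3, 3]

⌊10204/2473⌋ = 4, remainder 312
⌊2473/312⌋ = 7, remainder 289
⌊312/289⌋ = 1, remainder 23
⌊289/23⌋ = 12, remainder 13
⌊23/13⌋ = 1, remainder 10
⌊13/10⌋ = 1, remainder 3
⌊10/3⌋ = 3, remainder 1
⌊3/1⌋ = 3, remainder 0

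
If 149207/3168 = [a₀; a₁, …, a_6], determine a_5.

3

⌊149207/3168⌋ = 47, remainder 311
⌊3168/311⌋ = 10, remainder 58
⌊311/58⌋ = 5, remainder 21
⌊58/21⌋ = 2, remainder 16
⌊21/16⌋ = 1, remainder 5
⌊16/5⌋ = 3, remainder 1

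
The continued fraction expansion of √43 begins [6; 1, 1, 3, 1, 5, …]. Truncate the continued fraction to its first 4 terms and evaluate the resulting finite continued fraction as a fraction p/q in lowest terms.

Build up convergents one term at a time:
a_0 = 6: 6/1
a_1 = 1: 7/1
a_2 = 1: 13/2
a_3 = 3: 46/7

46/7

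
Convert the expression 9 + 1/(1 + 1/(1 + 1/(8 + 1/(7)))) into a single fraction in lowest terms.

Start with 7.
8 + 1/(7/1) = 8 + 1/7 = 57/7
1 + 1/(57/7) = 1 + 7/57 = 64/57
1 + 1/(64/57) = 1 + 57/64 = 121/64
9 + 1/(121/64) = 9 + 64/121 = 1153/121

1153/121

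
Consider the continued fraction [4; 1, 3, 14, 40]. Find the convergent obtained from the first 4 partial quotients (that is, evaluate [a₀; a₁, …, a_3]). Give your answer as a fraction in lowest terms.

271/57

a_0 = 4: 4/1
a_1 = 1: 5/1
a_2 = 3: 19/4
a_3 = 14: 271/57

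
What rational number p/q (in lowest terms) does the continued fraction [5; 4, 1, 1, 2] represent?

Starting at the tail and folding back:
Start with 2.
1 + 1/(2/1) = 1 + 1/2 = 3/2
1 + 1/(3/2) = 1 + 2/3 = 5/3
4 + 1/(5/3) = 4 + 3/5 = 23/5
5 + 1/(23/5) = 5 + 5/23 = 120/23

120/23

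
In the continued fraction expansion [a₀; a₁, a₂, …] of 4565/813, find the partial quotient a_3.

1

Apply division with remainder until the remainder is 0:
4565 = 5·813 + 500, so a_0 = 5
813 = 1·500 + 313, so a_1 = 1
500 = 1·313 + 187, so a_2 = 1
313 = 1·187 + 126, so a_3 = 1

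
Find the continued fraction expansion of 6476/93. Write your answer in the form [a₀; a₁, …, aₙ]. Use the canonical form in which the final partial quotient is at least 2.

[69; 1, 1, 1, 2, 1, 3, 2]

⌊6476/93⌋ = 69, remainder 59
⌊93/59⌋ = 1, remainder 34
⌊59/34⌋ = 1, remainder 25
⌊34/25⌋ = 1, remainder 9
⌊25/9⌋ = 2, remainder 7
⌊9/7⌋ = 1, remainder 2
⌊7/2⌋ = 3, remainder 1
⌊2/1⌋ = 2, remainder 0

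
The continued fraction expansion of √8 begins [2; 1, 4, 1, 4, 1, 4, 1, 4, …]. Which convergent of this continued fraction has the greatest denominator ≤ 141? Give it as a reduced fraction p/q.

99/35

a_0 = 2: 2/1  (≤ bound)
a_1 = 1: 3/1  (≤ bound)
a_2 = 4: 14/5  (≤ bound)
a_3 = 1: 17/6  (≤ bound)
a_4 = 4: 82/29  (≤ bound)
a_5 = 1: 99/35  (≤ bound)
a_6 = 4: 478/169  (> 141, stop)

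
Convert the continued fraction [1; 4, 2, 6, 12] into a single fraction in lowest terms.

Start with 12.
6 + 1/(12/1) = 6 + 1/12 = 73/12
2 + 1/(73/12) = 2 + 12/73 = 158/73
4 + 1/(158/73) = 4 + 73/158 = 705/158
1 + 1/(705/158) = 1 + 158/705 = 863/705

863/705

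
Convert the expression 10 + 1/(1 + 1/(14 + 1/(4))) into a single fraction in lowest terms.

Compute successive convergents:
a_0 = 10: 10/1
a_1 = 1: 11/1
a_2 = 14: 164/15
a_3 = 4: 667/61

667/61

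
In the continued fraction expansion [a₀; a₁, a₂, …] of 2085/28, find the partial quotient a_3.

Repeatedly divide and take the remainder:
2085 = 74·28 + 13, so a_0 = 74
28 = 2·13 + 2, so a_1 = 2
13 = 6·2 + 1, so a_2 = 6
2 = 2·1 + 0, so a_3 = 2

2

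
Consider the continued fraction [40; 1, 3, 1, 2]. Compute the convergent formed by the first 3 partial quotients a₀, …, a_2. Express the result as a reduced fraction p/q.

163/4

a_0 = 40: 40/1
a_1 = 1: 41/1
a_2 = 3: 163/4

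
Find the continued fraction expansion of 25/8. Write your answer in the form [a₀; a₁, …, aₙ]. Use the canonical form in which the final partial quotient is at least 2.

[3; 8]

⌊25/8⌋ = 3, remainder 1
⌊8/1⌋ = 8, remainder 0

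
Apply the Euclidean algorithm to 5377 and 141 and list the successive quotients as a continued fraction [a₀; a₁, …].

[38; 7, 2, 2, 1, 2]

⌊5377/141⌋ = 38, remainder 19
⌊141/19⌋ = 7, remainder 8
⌊19/8⌋ = 2, remainder 3
⌊8/3⌋ = 2, remainder 2
⌊3/2⌋ = 1, remainder 1
⌊2/1⌋ = 2, remainder 0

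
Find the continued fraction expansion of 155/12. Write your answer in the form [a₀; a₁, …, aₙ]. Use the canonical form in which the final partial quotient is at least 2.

Repeatedly divide and take the remainder:
⌊155/12⌋ = 12, remainder 11
⌊12/11⌋ = 1, remainder 1
⌊11/1⌋ = 11, remainder 0

[12; 1, 11]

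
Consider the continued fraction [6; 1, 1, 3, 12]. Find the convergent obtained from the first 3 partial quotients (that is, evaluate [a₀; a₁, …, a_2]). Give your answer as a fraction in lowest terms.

13/2

Collapse the nested fraction from the inside out:
Start with 1.
1 + 1/(1/1) = 1 + 1/1 = 2/1
6 + 1/(2/1) = 6 + 1/2 = 13/2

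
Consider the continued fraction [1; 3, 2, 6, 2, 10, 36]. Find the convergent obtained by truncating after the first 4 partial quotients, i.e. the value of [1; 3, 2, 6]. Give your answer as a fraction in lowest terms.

58/45

a_0 = 1: 1/1
a_1 = 3: 4/3
a_2 = 2: 9/7
a_3 = 6: 58/45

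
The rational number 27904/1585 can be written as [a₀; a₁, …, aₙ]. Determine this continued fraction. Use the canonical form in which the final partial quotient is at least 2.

[17; 1, 1, 1, 1, 7, 3, 13]

27904 = 17·1585 + 959, so a_0 = 17
1585 = 1·959 + 626, so a_1 = 1
959 = 1·626 + 333, so a_2 = 1
626 = 1·333 + 293, so a_3 = 1
333 = 1·293 + 40, so a_4 = 1
293 = 7·40 + 13, so a_5 = 7
40 = 3·13 + 1, so a_6 = 3
13 = 13·1 + 0, so a_7 = 13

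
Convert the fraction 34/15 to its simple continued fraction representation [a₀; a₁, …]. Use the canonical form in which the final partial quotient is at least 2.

[2; 3, 1, 3]

34 ÷ 15 → quotient 2, remainder 4
15 ÷ 4 → quotient 3, remainder 3
4 ÷ 3 → quotient 1, remainder 1
3 ÷ 1 → quotient 3, remainder 0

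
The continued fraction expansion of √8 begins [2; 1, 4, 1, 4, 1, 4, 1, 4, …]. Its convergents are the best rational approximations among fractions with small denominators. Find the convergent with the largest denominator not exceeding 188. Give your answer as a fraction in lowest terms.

a_0 = 2: 2/1  (≤ bound)
a_1 = 1: 3/1  (≤ bound)
a_2 = 4: 14/5  (≤ bound)
a_3 = 1: 17/6  (≤ bound)
a_4 = 4: 82/29  (≤ bound)
a_5 = 1: 99/35  (≤ bound)
a_6 = 4: 478/169  (≤ bound)
a_7 = 1: 577/204  (> 188, stop)

478/169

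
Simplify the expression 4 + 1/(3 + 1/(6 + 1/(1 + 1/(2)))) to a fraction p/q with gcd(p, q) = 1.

Start with 2.
1 + 1/(2/1) = 1 + 1/2 = 3/2
6 + 1/(3/2) = 6 + 2/3 = 20/3
3 + 1/(20/3) = 3 + 3/20 = 63/20
4 + 1/(63/20) = 4 + 20/63 = 272/63

272/63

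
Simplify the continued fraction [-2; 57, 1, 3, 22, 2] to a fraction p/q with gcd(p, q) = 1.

-20840/10511

Collapse the nested fraction from the inside out:
Start with 2.
22 + 1/(2/1) = 22 + 1/2 = 45/2
3 + 1/(45/2) = 3 + 2/45 = 137/45
1 + 1/(137/45) = 1 + 45/137 = 182/137
57 + 1/(182/137) = 57 + 137/182 = 10511/182
-2 + 1/(10511/182) = -2 + 182/10511 = -20840/10511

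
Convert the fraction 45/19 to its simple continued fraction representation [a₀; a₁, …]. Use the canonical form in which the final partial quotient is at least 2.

[2; 2, 1, 2, 2]

⌊45/19⌋ = 2, remainder 7
⌊19/7⌋ = 2, remainder 5
⌊7/5⌋ = 1, remainder 2
⌊5/2⌋ = 2, remainder 1
⌊2/1⌋ = 2, remainder 0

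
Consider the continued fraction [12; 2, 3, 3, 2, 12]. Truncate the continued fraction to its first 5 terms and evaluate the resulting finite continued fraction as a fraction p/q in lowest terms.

659/53

Compute successive convergents:
a_0 = 12: 12/1
a_1 = 2: 25/2
a_2 = 3: 87/7
a_3 = 3: 286/23
a_4 = 2: 659/53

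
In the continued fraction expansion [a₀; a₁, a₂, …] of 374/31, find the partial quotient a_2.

2

⌊374/31⌋ = 12, remainder 2
⌊31/2⌋ = 15, remainder 1
⌊2/1⌋ = 2, remainder 0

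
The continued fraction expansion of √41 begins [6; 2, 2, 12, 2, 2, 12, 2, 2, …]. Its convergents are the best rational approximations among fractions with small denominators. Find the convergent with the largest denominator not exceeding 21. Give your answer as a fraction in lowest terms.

a_0 = 6: 6/1  (≤ bound)
a_1 = 2: 13/2  (≤ bound)
a_2 = 2: 32/5  (≤ bound)
a_3 = 12: 397/62  (> 21, stop)

32/5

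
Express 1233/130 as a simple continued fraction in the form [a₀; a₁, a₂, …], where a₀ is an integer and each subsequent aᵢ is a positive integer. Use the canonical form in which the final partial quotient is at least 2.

Run the Euclidean algorithm, recording each quotient:
⌊1233/130⌋ = 9, remainder 63
⌊130/63⌋ = 2, remainder 4
⌊63/4⌋ = 15, remainder 3
⌊4/3⌋ = 1, remainder 1
⌊3/1⌋ = 3, remainder 0

[9; 2, 15, 1, 3]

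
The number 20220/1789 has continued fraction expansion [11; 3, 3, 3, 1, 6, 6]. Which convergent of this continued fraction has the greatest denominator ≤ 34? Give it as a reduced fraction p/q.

373/33

a_0 = 11: 11/1  (≤ bound)
a_1 = 3: 34/3  (≤ bound)
a_2 = 3: 113/10  (≤ bound)
a_3 = 3: 373/33  (≤ bound)
a_4 = 1: 486/43  (> 34, stop)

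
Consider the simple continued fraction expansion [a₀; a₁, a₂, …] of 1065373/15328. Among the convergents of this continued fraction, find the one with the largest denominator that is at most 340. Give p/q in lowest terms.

a_0 = 69: 69/1  (≤ bound)
a_1 = 1: 70/1  (≤ bound)
a_2 = 1: 139/2  (≤ bound)
a_3 = 49: 6881/99  (≤ bound)
a_4 = 3: 20782/299  (≤ bound)
a_5 = 1: 27663/398  (> 340, stop)

20782/299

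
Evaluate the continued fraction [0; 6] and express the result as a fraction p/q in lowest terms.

1/6

Start with 6.
0 + 1/(6/1) = 0 + 1/6 = 1/6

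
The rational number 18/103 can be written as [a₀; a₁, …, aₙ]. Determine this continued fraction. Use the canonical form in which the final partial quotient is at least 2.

Apply division with remainder until the remainder is 0:
⌊18/103⌋ = 0, remainder 18
⌊103/18⌋ = 5, remainder 13
⌊18/13⌋ = 1, remainder 5
⌊13/5⌋ = 2, remainder 3
⌊5/3⌋ = 1, remainder 2
⌊3/2⌋ = 1, remainder 1
⌊2/1⌋ = 2, remainder 0

[0; 5, 1, 2, 1, 1, 2]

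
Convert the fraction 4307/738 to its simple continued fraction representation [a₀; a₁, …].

Run the Euclidean algorithm, recording each quotient:
4307 = 5·738 + 617, so a_0 = 5
738 = 1·617 + 121, so a_1 = 1
617 = 5·121 + 12, so a_2 = 5
121 = 10·12 + 1, so a_3 = 10
12 = 12·1 + 0, so a_4 = 12

[5; 1, 5, 10, 12]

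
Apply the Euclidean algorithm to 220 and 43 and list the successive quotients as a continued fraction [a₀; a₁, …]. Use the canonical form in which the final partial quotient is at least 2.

220 = 5·43 + 5, so a_0 = 5
43 = 8·5 + 3, so a_1 = 8
5 = 1·3 + 2, so a_2 = 1
3 = 1·2 + 1, so a_3 = 1
2 = 2·1 + 0, so a_4 = 2

[5; 8, 1, 1, 2]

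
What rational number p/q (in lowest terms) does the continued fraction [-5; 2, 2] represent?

-23/5

Use the convergent recurrence hₖ = aₖ·hₖ₋₁ + hₖ₋₂ (and likewise for the denominators kₖ):
a_0 = -5: -5/1
a_1 = 2: -9/2
a_2 = 2: -23/5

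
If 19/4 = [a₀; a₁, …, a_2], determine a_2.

3

Run the Euclidean algorithm, recording each quotient:
⌊19/4⌋ = 4, remainder 3
⌊4/3⌋ = 1, remainder 1
⌊3/1⌋ = 3, remainder 0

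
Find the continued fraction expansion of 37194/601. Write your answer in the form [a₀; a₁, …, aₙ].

⌊37194/601⌋ = 61, remainder 533
⌊601/533⌋ = 1, remainder 68
⌊533/68⌋ = 7, remainder 57
⌊68/57⌋ = 1, remainder 11
⌊57/11⌋ = 5, remainder 2
⌊11/2⌋ = 5, remainder 1
⌊2/1⌋ = 2, remainder 0

[61; 1, 7, 1, 5, 5, 2]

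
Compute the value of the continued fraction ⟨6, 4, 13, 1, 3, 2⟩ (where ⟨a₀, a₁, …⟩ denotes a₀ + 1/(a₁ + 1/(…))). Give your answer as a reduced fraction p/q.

3154/505

a_0 = 6: 6/1
a_1 = 4: 25/4
a_2 = 13: 331/53
a_3 = 1: 356/57
a_4 = 3: 1399/224
a_5 = 2: 3154/505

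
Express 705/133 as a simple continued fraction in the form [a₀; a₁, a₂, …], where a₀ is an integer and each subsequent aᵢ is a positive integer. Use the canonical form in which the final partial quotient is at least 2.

705 ÷ 133 → quotient 5, remainder 40
133 ÷ 40 → quotient 3, remainder 13
40 ÷ 13 → quotient 3, remainder 1
13 ÷ 1 → quotient 13, remainder 0

[5; 3, 3, 13]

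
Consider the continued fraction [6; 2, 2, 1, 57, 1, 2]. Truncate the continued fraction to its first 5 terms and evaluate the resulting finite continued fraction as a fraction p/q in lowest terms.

Start with 57.
1 + 1/(57/1) = 1 + 1/57 = 58/57
2 + 1/(58/57) = 2 + 57/58 = 173/58
2 + 1/(173/58) = 2 + 58/173 = 404/173
6 + 1/(404/173) = 6 + 173/404 = 2597/404

2597/404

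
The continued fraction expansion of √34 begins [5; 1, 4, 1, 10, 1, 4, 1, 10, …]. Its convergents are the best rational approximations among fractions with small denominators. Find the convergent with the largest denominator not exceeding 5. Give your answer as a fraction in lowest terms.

a_0 = 5: 5/1  (≤ bound)
a_1 = 1: 6/1  (≤ bound)
a_2 = 4: 29/5  (≤ bound)
a_3 = 1: 35/6  (> 5, stop)

29/5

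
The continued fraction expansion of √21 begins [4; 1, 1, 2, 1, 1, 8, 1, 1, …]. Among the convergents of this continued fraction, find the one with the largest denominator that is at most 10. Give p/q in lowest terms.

32/7

List convergents until the denominator exceeds the bound:
a_0 = 4: 4/1  (≤ bound)
a_1 = 1: 5/1  (≤ bound)
a_2 = 1: 9/2  (≤ bound)
a_3 = 2: 23/5  (≤ bound)
a_4 = 1: 32/7  (≤ bound)
a_5 = 1: 55/12  (> 10, stop)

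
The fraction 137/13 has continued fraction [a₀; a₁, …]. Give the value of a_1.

Apply division with remainder until the remainder is 0:
137 = 10·13 + 7, so a_0 = 10
13 = 1·7 + 6, so a_1 = 1

1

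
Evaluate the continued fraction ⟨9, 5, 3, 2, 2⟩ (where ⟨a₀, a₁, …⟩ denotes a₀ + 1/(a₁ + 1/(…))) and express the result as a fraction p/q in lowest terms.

827/90

Start with 2.
2 + 1/(2/1) = 2 + 1/2 = 5/2
3 + 1/(5/2) = 3 + 2/5 = 17/5
5 + 1/(17/5) = 5 + 5/17 = 90/17
9 + 1/(90/17) = 9 + 17/90 = 827/90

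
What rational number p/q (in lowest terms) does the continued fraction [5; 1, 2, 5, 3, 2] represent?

Start with 2.
3 + 1/(2/1) = 3 + 1/2 = 7/2
5 + 1/(7/2) = 5 + 2/7 = 37/7
2 + 1/(37/7) = 2 + 7/37 = 81/37
1 + 1/(81/37) = 1 + 37/81 = 118/81
5 + 1/(118/81) = 5 + 81/118 = 671/118

671/118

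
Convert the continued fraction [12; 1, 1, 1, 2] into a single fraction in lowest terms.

101/8

Start with 2.
1 + 1/(2/1) = 1 + 1/2 = 3/2
1 + 1/(3/2) = 1 + 2/3 = 5/3
1 + 1/(5/3) = 1 + 3/5 = 8/5
12 + 1/(8/5) = 12 + 5/8 = 101/8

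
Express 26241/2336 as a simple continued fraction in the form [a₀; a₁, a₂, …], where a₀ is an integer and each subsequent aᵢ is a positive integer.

26241 ÷ 2336 → quotient 11, remainder 545
2336 ÷ 545 → quotient 4, remainder 156
545 ÷ 156 → quotient 3, remainder 77
156 ÷ 77 → quotient 2, remainder 2
77 ÷ 2 → quotient 38, remainder 1
2 ÷ 1 → quotient 2, remainder 0

[11; 4, 3, 2, 38, 2]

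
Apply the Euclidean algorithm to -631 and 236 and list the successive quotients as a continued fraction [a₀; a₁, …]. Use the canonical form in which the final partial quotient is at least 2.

[-3; 3, 15, 2, 2]

-631 = -3·236 + 77, so a_0 = -3
236 = 3·77 + 5, so a_1 = 3
77 = 15·5 + 2, so a_2 = 15
5 = 2·2 + 1, so a_3 = 2
2 = 2·1 + 0, so a_4 = 2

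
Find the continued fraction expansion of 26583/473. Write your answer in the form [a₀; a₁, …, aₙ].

26583 ÷ 473 → quotient 56, remainder 95
473 ÷ 95 → quotient 4, remainder 93
95 ÷ 93 → quotient 1, remainder 2
93 ÷ 2 → quotient 46, remainder 1
2 ÷ 1 → quotient 2, remainder 0

[56; 4, 1, 46, 2]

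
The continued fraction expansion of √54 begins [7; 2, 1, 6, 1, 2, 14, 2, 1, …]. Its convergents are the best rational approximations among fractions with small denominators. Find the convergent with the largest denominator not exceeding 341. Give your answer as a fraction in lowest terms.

485/66

List convergents until the denominator exceeds the bound:
a_0 = 7: 7/1  (≤ bound)
a_1 = 2: 15/2  (≤ bound)
a_2 = 1: 22/3  (≤ bound)
a_3 = 6: 147/20  (≤ bound)
a_4 = 1: 169/23  (≤ bound)
a_5 = 2: 485/66  (≤ bound)
a_6 = 14: 6959/947  (> 341, stop)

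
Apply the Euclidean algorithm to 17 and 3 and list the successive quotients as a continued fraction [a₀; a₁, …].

17 ÷ 3 → quotient 5, remainder 2
3 ÷ 2 → quotient 1, remainder 1
2 ÷ 1 → quotient 2, remainder 0

[5; 1, 2]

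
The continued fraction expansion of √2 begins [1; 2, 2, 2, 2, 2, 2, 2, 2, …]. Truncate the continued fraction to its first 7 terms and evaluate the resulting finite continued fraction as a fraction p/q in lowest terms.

239/169

Use the convergent recurrence hₖ = aₖ·hₖ₋₁ + hₖ₋₂ (and likewise for the denominators kₖ):
a_0 = 1: 1/1
a_1 = 2: 3/2
a_2 = 2: 7/5
a_3 = 2: 17/12
a_4 = 2: 41/29
a_5 = 2: 99/70
a_6 = 2: 239/169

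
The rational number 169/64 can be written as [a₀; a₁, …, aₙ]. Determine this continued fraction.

Run the Euclidean algorithm, recording each quotient:
169 ÷ 64 → quotient 2, remainder 41
64 ÷ 41 → quotient 1, remainder 23
41 ÷ 23 → quotient 1, remainder 18
23 ÷ 18 → quotient 1, remainder 5
18 ÷ 5 → quotient 3, remainder 3
5 ÷ 3 → quotient 1, remainder 2
3 ÷ 2 → quotient 1, remainder 1
2 ÷ 1 → quotient 2, remainder 0

[2; 1, 1, 1, 3, 1, 1, 2]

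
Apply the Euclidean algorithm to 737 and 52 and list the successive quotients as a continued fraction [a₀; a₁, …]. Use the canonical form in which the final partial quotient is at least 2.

Run the Euclidean algorithm, recording each quotient:
737 = 14·52 + 9, so a_0 = 14
52 = 5·9 + 7, so a_1 = 5
9 = 1·7 + 2, so a_2 = 1
7 = 3·2 + 1, so a_3 = 3
2 = 2·1 + 0, so a_4 = 2

[14; 5, 1, 3, 2]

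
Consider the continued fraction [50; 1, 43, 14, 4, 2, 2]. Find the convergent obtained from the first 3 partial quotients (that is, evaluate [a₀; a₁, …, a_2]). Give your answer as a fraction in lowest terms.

a_0 = 50: 50/1
a_1 = 1: 51/1
a_2 = 43: 2243/44

2243/44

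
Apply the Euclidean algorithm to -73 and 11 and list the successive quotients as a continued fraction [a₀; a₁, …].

[-7; 2, 1, 3]

Run the Euclidean algorithm, recording each quotient:
⌊-73/11⌋ = -7, remainder 4
⌊11/4⌋ = 2, remainder 3
⌊4/3⌋ = 1, remainder 1
⌊3/1⌋ = 3, remainder 0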